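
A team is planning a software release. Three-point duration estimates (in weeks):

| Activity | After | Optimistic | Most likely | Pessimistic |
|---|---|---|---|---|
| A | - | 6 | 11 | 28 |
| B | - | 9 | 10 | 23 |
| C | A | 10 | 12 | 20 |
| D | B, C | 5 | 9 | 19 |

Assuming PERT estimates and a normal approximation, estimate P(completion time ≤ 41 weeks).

0.859

te_A = (6 + 4·11 + 28)/6 = 78/6 = 13; σ²_A = ((28−6)/6)² = 13.444
te_B = (9 + 4·10 + 23)/6 = 72/6 = 12; σ²_B = ((23−9)/6)² = 5.444
te_C = (10 + 4·12 + 20)/6 = 78/6 = 13; σ²_C = ((20−10)/6)² = 2.778
te_D = (5 + 4·9 + 19)/6 = 60/6 = 10; σ²_D = ((19−5)/6)² = 5.444

Forward pass:
ES_A = 0; EF_A = 13
ES_B = 0; EF_B = 12
ES_C = 13; EF_C = 13+13 = 26
ES_D = max(EF_B=12, EF_C=26) = 26; EF_D = 26+10 = 36
Expected project duration μ = 36 weeks. Critical path: A → C → D.

Variance along critical path = 13.444 + 2.778 + 5.444 = 21.667; σ = √21.667 = 4.655 weeks.
Z = (41 − 36) / 4.655 = 1.074
P(T ≤ 41) = Φ(1.074) ≈ 0.859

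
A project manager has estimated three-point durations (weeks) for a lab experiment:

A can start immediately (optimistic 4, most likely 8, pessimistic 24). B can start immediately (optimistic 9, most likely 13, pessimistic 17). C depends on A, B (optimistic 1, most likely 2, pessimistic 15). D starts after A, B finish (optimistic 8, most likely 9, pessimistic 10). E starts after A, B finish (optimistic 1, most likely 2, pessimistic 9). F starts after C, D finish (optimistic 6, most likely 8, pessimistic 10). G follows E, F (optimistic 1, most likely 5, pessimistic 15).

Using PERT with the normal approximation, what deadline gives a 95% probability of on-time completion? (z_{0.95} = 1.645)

40.6 weeks

te_A = (4 + 4·8 + 24)/6 = 60/6 = 10; σ²_A = ((24−4)/6)² = 11.111
te_B = (9 + 4·13 + 17)/6 = 78/6 = 13; σ²_B = ((17−9)/6)² = 1.778
te_C = (1 + 4·2 + 15)/6 = 24/6 = 4; σ²_C = ((15−1)/6)² = 5.444
te_D = (8 + 4·9 + 10)/6 = 54/6 = 9; σ²_D = ((10−8)/6)² = 0.111
te_E = (1 + 4·2 + 9)/6 = 18/6 = 3; σ²_E = ((9−1)/6)² = 1.778
te_F = (6 + 4·8 + 10)/6 = 48/6 = 8; σ²_F = ((10−6)/6)² = 0.444
te_G = (1 + 4·5 + 15)/6 = 36/6 = 6; σ²_G = ((15−1)/6)² = 5.444

Forward pass:
ES_A = 0; EF_A = 10
ES_B = 0; EF_B = 13
ES_C = max(EF_A=10, EF_B=13) = 13; EF_C = 13+4 = 17
ES_D = max(EF_A=10, EF_B=13) = 13; EF_D = 13+9 = 22
ES_E = max(EF_A=10, EF_B=13) = 13; EF_E = 13+3 = 16
ES_F = max(EF_C=17, EF_D=22) = 22; EF_F = 22+8 = 30
ES_G = max(EF_E=16, EF_F=30) = 30; EF_G = 30+6 = 36
Expected project duration μ = 36 weeks. Critical path: B → D → F → G.

Variance along critical path = 1.778 + 0.111 + 0.444 + 5.444 = 7.778; σ = 2.789 weeks.
D = μ + z·σ = 36 + 1.645·2.789 = 40.6 weeks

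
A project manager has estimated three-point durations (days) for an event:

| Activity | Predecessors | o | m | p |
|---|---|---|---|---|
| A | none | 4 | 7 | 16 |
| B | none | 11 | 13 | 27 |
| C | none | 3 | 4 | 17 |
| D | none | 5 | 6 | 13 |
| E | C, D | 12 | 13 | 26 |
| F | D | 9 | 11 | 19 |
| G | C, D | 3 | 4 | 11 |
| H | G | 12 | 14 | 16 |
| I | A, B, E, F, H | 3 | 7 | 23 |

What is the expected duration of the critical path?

te_A = (4 + 4·7 + 16)/6 = 48/6 = 8
te_B = (11 + 4·13 + 27)/6 = 90/6 = 15
te_C = (3 + 4·4 + 17)/6 = 36/6 = 6
te_D = (5 + 4·6 + 13)/6 = 42/6 = 7
te_E = (12 + 4·13 + 26)/6 = 90/6 = 15
te_F = (9 + 4·11 + 19)/6 = 72/6 = 12
te_G = (3 + 4·4 + 11)/6 = 30/6 = 5
te_H = (12 + 4·14 + 16)/6 = 84/6 = 14
te_I = (3 + 4·7 + 23)/6 = 54/6 = 9

Forward pass:
ES_A = 0; EF_A = 8
ES_B = 0; EF_B = 15
ES_C = 0; EF_C = 6
ES_D = 0; EF_D = 7
ES_E = max(EF_C=6, EF_D=7) = 7; EF_E = 7+15 = 22
ES_F = 7; EF_F = 7+12 = 19
ES_G = max(EF_C=6, EF_D=7) = 7; EF_G = 7+5 = 12
ES_H = 12; EF_H = 12+14 = 26
ES_I = max(EF_A=8, EF_B=15, EF_E=22, EF_F=19, EF_H=26) = 26; EF_I = 26+9 = 35
Expected project duration μ = 35 days. Critical path: D → G → H → I.

35 days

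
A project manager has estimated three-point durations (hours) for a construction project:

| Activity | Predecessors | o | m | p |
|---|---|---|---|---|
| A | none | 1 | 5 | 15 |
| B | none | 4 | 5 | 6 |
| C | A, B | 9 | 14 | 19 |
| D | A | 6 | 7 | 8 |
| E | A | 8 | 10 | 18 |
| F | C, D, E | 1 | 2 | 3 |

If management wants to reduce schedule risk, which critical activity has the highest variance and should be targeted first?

A

te_A = (1 + 4·5 + 15)/6 = 36/6 = 6; σ²_A = ((15−1)/6)² = 5.444
te_B = (4 + 4·5 + 6)/6 = 30/6 = 5; σ²_B = ((6−4)/6)² = 0.111
te_C = (9 + 4·14 + 19)/6 = 84/6 = 14; σ²_C = ((19−9)/6)² = 2.778
te_D = (6 + 4·7 + 8)/6 = 42/6 = 7; σ²_D = ((8−6)/6)² = 0.111
te_E = (8 + 4·10 + 18)/6 = 66/6 = 11; σ²_E = ((18−8)/6)² = 2.778
te_F = (1 + 4·2 + 3)/6 = 12/6 = 2; σ²_F = ((3−1)/6)² = 0.111

Forward pass:
ES_A = 0; EF_A = 6
ES_B = 0; EF_B = 5
ES_C = max(EF_A=6, EF_B=5) = 6; EF_C = 6+14 = 20
ES_D = 6; EF_D = 6+7 = 13
ES_E = 6; EF_E = 6+11 = 17
ES_F = max(EF_C=20, EF_D=13, EF_E=17) = 20; EF_F = 20+2 = 22
Expected project duration μ = 22 hours. Critical path: A → C → F.

Variances on critical path: σ²_A=5.444, σ²_C=2.778, σ²_F=0.111.
Largest is σ²_A = 5.444.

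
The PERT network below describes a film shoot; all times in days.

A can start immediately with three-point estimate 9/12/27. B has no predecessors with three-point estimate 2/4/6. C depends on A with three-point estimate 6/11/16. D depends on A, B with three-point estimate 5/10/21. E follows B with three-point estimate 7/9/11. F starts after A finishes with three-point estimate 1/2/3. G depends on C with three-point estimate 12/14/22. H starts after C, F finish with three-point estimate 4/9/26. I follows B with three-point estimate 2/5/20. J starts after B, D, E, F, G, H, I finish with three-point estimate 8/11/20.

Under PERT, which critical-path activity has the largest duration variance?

te_A = (9 + 4·12 + 27)/6 = 84/6 = 14; σ²_A = ((27−9)/6)² = 9.000
te_B = (2 + 4·4 + 6)/6 = 24/6 = 4; σ²_B = ((6−2)/6)² = 0.444
te_C = (6 + 4·11 + 16)/6 = 66/6 = 11; σ²_C = ((16−6)/6)² = 2.778
te_D = (5 + 4·10 + 21)/6 = 66/6 = 11; σ²_D = ((21−5)/6)² = 7.111
te_E = (7 + 4·9 + 11)/6 = 54/6 = 9; σ²_E = ((11−7)/6)² = 0.444
te_F = (1 + 4·2 + 3)/6 = 12/6 = 2; σ²_F = ((3−1)/6)² = 0.111
te_G = (12 + 4·14 + 22)/6 = 90/6 = 15; σ²_G = ((22−12)/6)² = 2.778
te_H = (4 + 4·9 + 26)/6 = 66/6 = 11; σ²_H = ((26−4)/6)² = 13.444
te_I = (2 + 4·5 + 20)/6 = 42/6 = 7; σ²_I = ((20−2)/6)² = 9.000
te_J = (8 + 4·11 + 20)/6 = 72/6 = 12; σ²_J = ((20−8)/6)² = 4.000

Forward pass:
ES_A = 0; EF_A = 14
ES_B = 0; EF_B = 4
ES_C = 14; EF_C = 14+11 = 25
ES_D = max(EF_A=14, EF_B=4) = 14; EF_D = 14+11 = 25
ES_E = 4; EF_E = 4+9 = 13
ES_F = 14; EF_F = 14+2 = 16
ES_G = 25; EF_G = 25+15 = 40
ES_H = max(EF_C=25, EF_F=16) = 25; EF_H = 25+11 = 36
ES_I = 4; EF_I = 4+7 = 11
ES_J = max(EF_B=4, EF_D=25, EF_E=13, EF_F=16, EF_G=40, EF_H=36, EF_I=11) = 40; EF_J = 40+12 = 52
Expected project duration μ = 52 days. Critical path: A → C → G → J.

Variances on critical path: σ²_A=9.000, σ²_C=2.778, σ²_G=2.778, σ²_J=4.000.
Largest is σ²_A = 9.000.

A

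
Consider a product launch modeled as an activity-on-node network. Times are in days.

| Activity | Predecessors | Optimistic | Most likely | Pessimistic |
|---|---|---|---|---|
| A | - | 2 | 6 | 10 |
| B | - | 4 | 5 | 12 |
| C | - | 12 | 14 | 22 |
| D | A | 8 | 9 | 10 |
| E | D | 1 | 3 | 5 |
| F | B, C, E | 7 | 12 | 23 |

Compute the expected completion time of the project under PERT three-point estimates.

te_A = (2 + 4·6 + 10)/6 = 36/6 = 6
te_B = (4 + 4·5 + 12)/6 = 36/6 = 6
te_C = (12 + 4·14 + 22)/6 = 90/6 = 15
te_D = (8 + 4·9 + 10)/6 = 54/6 = 9
te_E = (1 + 4·3 + 5)/6 = 18/6 = 3
te_F = (7 + 4·12 + 23)/6 = 78/6 = 13

Forward pass:
ES_A = 0; EF_A = 6
ES_B = 0; EF_B = 6
ES_C = 0; EF_C = 15
ES_D = 6; EF_D = 6+9 = 15
ES_E = 15; EF_E = 15+3 = 18
ES_F = max(EF_B=6, EF_C=15, EF_E=18) = 18; EF_F = 18+13 = 31
Expected project duration μ = 31 days. Critical path: A → D → E → F.

31 days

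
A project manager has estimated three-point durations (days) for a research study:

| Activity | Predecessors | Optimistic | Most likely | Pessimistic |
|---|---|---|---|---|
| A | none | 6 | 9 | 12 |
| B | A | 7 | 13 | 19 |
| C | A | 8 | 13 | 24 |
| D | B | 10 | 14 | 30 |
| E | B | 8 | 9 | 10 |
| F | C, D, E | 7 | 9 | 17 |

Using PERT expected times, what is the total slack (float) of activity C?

15 days

te_A = (6 + 4·9 + 12)/6 = 54/6 = 9
te_B = (7 + 4·13 + 19)/6 = 78/6 = 13
te_C = (8 + 4·13 + 24)/6 = 84/6 = 14
te_D = (10 + 4·14 + 30)/6 = 96/6 = 16
te_E = (8 + 4·9 + 10)/6 = 54/6 = 9
te_F = (7 + 4·9 + 17)/6 = 60/6 = 10

Forward pass:
ES_A = 0; EF_A = 9
ES_B = 9; EF_B = 9+13 = 22
ES_C = 9; EF_C = 9+14 = 23
ES_D = 22; EF_D = 22+16 = 38
ES_E = 22; EF_E = 22+9 = 31
ES_F = max(EF_C=23, EF_D=38, EF_E=31) = 38; EF_F = 38+10 = 48
Expected project duration μ = 48 days. Critical path: A → B → D → F.

Backward pass:
LF_F = 48; LS_F = 48−10 = 38
LF_E = LS_F = 38; LS_E = 38−9 = 29
LF_D = LS_F = 38; LS_D = 38−16 = 22
LF_C = LS_F = 38; LS_C = 38−14 = 24
LF_B = min(LS_D=22, LS_E=29) = 22; LS_B = 22−13 = 9
LF_A = min(LS_B=9, LS_C=24) = 9; LS_A = 9−9 = 0
Slack_C = LS_C − ES_C = 24 − 9 = 15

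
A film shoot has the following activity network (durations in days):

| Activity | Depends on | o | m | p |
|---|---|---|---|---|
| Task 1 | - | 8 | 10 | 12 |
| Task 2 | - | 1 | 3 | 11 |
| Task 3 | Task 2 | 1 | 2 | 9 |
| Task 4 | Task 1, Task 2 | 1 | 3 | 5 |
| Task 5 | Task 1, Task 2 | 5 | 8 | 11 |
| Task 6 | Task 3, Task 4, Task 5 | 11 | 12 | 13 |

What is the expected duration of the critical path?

te_Task 1 = (8 + 4·10 + 12)/6 = 60/6 = 10
te_Task 2 = (1 + 4·3 + 11)/6 = 24/6 = 4
te_Task 3 = (1 + 4·2 + 9)/6 = 18/6 = 3
te_Task 4 = (1 + 4·3 + 5)/6 = 18/6 = 3
te_Task 5 = (5 + 4·8 + 11)/6 = 48/6 = 8
te_Task 6 = (11 + 4·12 + 13)/6 = 72/6 = 12

Forward pass:
ES_Task 1 = 0; EF_Task 1 = 10
ES_Task 2 = 0; EF_Task 2 = 4
ES_Task 3 = 4; EF_Task 3 = 4+3 = 7
ES_Task 4 = max(EF_Task 1=10, EF_Task 2=4) = 10; EF_Task 4 = 10+3 = 13
ES_Task 5 = max(EF_Task 1=10, EF_Task 2=4) = 10; EF_Task 5 = 10+8 = 18
ES_Task 6 = max(EF_Task 3=7, EF_Task 4=13, EF_Task 5=18) = 18; EF_Task 6 = 18+12 = 30
Expected project duration μ = 30 days. Critical path: Task 1 → Task 5 → Task 6.

30 days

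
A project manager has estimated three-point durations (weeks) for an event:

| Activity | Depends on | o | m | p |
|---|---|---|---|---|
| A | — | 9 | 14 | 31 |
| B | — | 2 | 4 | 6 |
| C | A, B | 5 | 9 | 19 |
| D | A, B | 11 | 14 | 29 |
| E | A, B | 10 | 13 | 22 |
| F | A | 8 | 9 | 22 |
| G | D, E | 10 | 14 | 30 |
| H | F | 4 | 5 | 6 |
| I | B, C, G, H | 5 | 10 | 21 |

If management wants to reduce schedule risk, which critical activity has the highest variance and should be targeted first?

A

te_A = (9 + 4·14 + 31)/6 = 96/6 = 16; σ²_A = ((31−9)/6)² = 13.444
te_B = (2 + 4·4 + 6)/6 = 24/6 = 4; σ²_B = ((6−2)/6)² = 0.444
te_C = (5 + 4·9 + 19)/6 = 60/6 = 10; σ²_C = ((19−5)/6)² = 5.444
te_D = (11 + 4·14 + 29)/6 = 96/6 = 16; σ²_D = ((29−11)/6)² = 9.000
te_E = (10 + 4·13 + 22)/6 = 84/6 = 14; σ²_E = ((22−10)/6)² = 4.000
te_F = (8 + 4·9 + 22)/6 = 66/6 = 11; σ²_F = ((22−8)/6)² = 5.444
te_G = (10 + 4·14 + 30)/6 = 96/6 = 16; σ²_G = ((30−10)/6)² = 11.111
te_H = (4 + 4·5 + 6)/6 = 30/6 = 5; σ²_H = ((6−4)/6)² = 0.111
te_I = (5 + 4·10 + 21)/6 = 66/6 = 11; σ²_I = ((21−5)/6)² = 7.111

Forward pass:
ES_A = 0; EF_A = 16
ES_B = 0; EF_B = 4
ES_C = max(EF_A=16, EF_B=4) = 16; EF_C = 16+10 = 26
ES_D = max(EF_A=16, EF_B=4) = 16; EF_D = 16+16 = 32
ES_E = max(EF_A=16, EF_B=4) = 16; EF_E = 16+14 = 30
ES_F = 16; EF_F = 16+11 = 27
ES_G = max(EF_D=32, EF_E=30) = 32; EF_G = 32+16 = 48
ES_H = 27; EF_H = 27+5 = 32
ES_I = max(EF_B=4, EF_C=26, EF_G=48, EF_H=32) = 48; EF_I = 48+11 = 59
Expected project duration μ = 59 weeks. Critical path: A → D → G → I.

Variances on critical path: σ²_A=13.444, σ²_D=9.000, σ²_G=11.111, σ²_I=7.111.
Largest is σ²_A = 13.444.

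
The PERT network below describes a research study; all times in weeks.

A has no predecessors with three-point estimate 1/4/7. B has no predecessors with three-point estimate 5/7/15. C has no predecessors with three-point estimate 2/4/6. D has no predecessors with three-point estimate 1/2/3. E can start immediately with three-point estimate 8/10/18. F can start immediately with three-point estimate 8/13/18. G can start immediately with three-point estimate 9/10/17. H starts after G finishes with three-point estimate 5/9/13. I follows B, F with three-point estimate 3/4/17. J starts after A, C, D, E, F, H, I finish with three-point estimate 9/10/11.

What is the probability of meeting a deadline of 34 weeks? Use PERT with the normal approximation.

te_A = (1 + 4·4 + 7)/6 = 24/6 = 4; σ²_A = ((7−1)/6)² = 1.000
te_B = (5 + 4·7 + 15)/6 = 48/6 = 8; σ²_B = ((15−5)/6)² = 2.778
te_C = (2 + 4·4 + 6)/6 = 24/6 = 4; σ²_C = ((6−2)/6)² = 0.444
te_D = (1 + 4·2 + 3)/6 = 12/6 = 2; σ²_D = ((3−1)/6)² = 0.111
te_E = (8 + 4·10 + 18)/6 = 66/6 = 11; σ²_E = ((18−8)/6)² = 2.778
te_F = (8 + 4·13 + 18)/6 = 78/6 = 13; σ²_F = ((18−8)/6)² = 2.778
te_G = (9 + 4·10 + 17)/6 = 66/6 = 11; σ²_G = ((17−9)/6)² = 1.778
te_H = (5 + 4·9 + 13)/6 = 54/6 = 9; σ²_H = ((13−5)/6)² = 1.778
te_I = (3 + 4·4 + 17)/6 = 36/6 = 6; σ²_I = ((17−3)/6)² = 5.444
te_J = (9 + 4·10 + 11)/6 = 60/6 = 10; σ²_J = ((11−9)/6)² = 0.111

Forward pass:
ES_A = 0; EF_A = 4
ES_B = 0; EF_B = 8
ES_C = 0; EF_C = 4
ES_D = 0; EF_D = 2
ES_E = 0; EF_E = 11
ES_F = 0; EF_F = 13
ES_G = 0; EF_G = 11
ES_H = 11; EF_H = 11+9 = 20
ES_I = max(EF_B=8, EF_F=13) = 13; EF_I = 13+6 = 19
ES_J = max(EF_A=4, EF_C=4, EF_D=2, EF_E=11, EF_F=13, EF_H=20, EF_I=19) = 20; EF_J = 20+10 = 30
Expected project duration μ = 30 weeks. Critical path: G → H → J.

Variance along critical path = 1.778 + 1.778 + 0.111 = 3.667; σ = √3.667 = 1.915 weeks.
Z = (34 − 30) / 1.915 = 2.089
P(T ≤ 34) = Φ(2.089) ≈ 0.982

0.982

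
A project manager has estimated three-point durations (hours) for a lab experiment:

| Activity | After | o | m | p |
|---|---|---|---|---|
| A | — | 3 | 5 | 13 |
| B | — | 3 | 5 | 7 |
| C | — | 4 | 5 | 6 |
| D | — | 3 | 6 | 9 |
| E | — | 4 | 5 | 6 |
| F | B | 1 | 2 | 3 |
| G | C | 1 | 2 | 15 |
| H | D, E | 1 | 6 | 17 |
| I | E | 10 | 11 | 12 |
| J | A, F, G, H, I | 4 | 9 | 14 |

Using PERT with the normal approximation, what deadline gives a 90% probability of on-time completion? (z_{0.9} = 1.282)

27.2 hours

te_A = (3 + 4·5 + 13)/6 = 36/6 = 6; σ²_A = ((13−3)/6)² = 2.778
te_B = (3 + 4·5 + 7)/6 = 30/6 = 5; σ²_B = ((7−3)/6)² = 0.444
te_C = (4 + 4·5 + 6)/6 = 30/6 = 5; σ²_C = ((6−4)/6)² = 0.111
te_D = (3 + 4·6 + 9)/6 = 36/6 = 6; σ²_D = ((9−3)/6)² = 1.000
te_E = (4 + 4·5 + 6)/6 = 30/6 = 5; σ²_E = ((6−4)/6)² = 0.111
te_F = (1 + 4·2 + 3)/6 = 12/6 = 2; σ²_F = ((3−1)/6)² = 0.111
te_G = (1 + 4·2 + 15)/6 = 24/6 = 4; σ²_G = ((15−1)/6)² = 5.444
te_H = (1 + 4·6 + 17)/6 = 42/6 = 7; σ²_H = ((17−1)/6)² = 7.111
te_I = (10 + 4·11 + 12)/6 = 66/6 = 11; σ²_I = ((12−10)/6)² = 0.111
te_J = (4 + 4·9 + 14)/6 = 54/6 = 9; σ²_J = ((14−4)/6)² = 2.778

Forward pass:
ES_A = 0; EF_A = 6
ES_B = 0; EF_B = 5
ES_C = 0; EF_C = 5
ES_D = 0; EF_D = 6
ES_E = 0; EF_E = 5
ES_F = 5; EF_F = 5+2 = 7
ES_G = 5; EF_G = 5+4 = 9
ES_H = max(EF_D=6, EF_E=5) = 6; EF_H = 6+7 = 13
ES_I = 5; EF_I = 5+11 = 16
ES_J = max(EF_A=6, EF_F=7, EF_G=9, EF_H=13, EF_I=16) = 16; EF_J = 16+9 = 25
Expected project duration μ = 25 hours. Critical path: E → I → J.

Variance along critical path = 0.111 + 0.111 + 2.778 = 3.000; σ = 1.732 hours.
D = μ + z·σ = 25 + 1.282·1.732 = 27.2 hours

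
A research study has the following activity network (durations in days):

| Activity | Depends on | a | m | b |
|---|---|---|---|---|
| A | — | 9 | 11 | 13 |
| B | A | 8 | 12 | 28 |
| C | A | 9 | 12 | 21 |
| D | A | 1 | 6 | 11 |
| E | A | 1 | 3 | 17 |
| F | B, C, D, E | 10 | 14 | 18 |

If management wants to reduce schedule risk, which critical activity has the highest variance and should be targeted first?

te_A = (9 + 4·11 + 13)/6 = 66/6 = 11; σ²_A = ((13−9)/6)² = 0.444
te_B = (8 + 4·12 + 28)/6 = 84/6 = 14; σ²_B = ((28−8)/6)² = 11.111
te_C = (9 + 4·12 + 21)/6 = 78/6 = 13; σ²_C = ((21−9)/6)² = 4.000
te_D = (1 + 4·6 + 11)/6 = 36/6 = 6; σ²_D = ((11−1)/6)² = 2.778
te_E = (1 + 4·3 + 17)/6 = 30/6 = 5; σ²_E = ((17−1)/6)² = 7.111
te_F = (10 + 4·14 + 18)/6 = 84/6 = 14; σ²_F = ((18−10)/6)² = 1.778

Forward pass:
ES_A = 0; EF_A = 11
ES_B = 11; EF_B = 11+14 = 25
ES_C = 11; EF_C = 11+13 = 24
ES_D = 11; EF_D = 11+6 = 17
ES_E = 11; EF_E = 11+5 = 16
ES_F = max(EF_B=25, EF_C=24, EF_D=17, EF_E=16) = 25; EF_F = 25+14 = 39
Expected project duration μ = 39 days. Critical path: A → B → F.

Variances on critical path: σ²_A=0.444, σ²_B=11.111, σ²_F=1.778.
Largest is σ²_B = 11.111.

B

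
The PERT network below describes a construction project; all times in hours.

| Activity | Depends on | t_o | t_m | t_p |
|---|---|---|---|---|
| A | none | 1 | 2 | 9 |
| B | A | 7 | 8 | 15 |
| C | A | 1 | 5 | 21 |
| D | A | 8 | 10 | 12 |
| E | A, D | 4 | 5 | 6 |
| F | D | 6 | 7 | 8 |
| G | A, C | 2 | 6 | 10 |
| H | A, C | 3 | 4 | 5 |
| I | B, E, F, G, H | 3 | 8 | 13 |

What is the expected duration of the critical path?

te_A = (1 + 4·2 + 9)/6 = 18/6 = 3
te_B = (7 + 4·8 + 15)/6 = 54/6 = 9
te_C = (1 + 4·5 + 21)/6 = 42/6 = 7
te_D = (8 + 4·10 + 12)/6 = 60/6 = 10
te_E = (4 + 4·5 + 6)/6 = 30/6 = 5
te_F = (6 + 4·7 + 8)/6 = 42/6 = 7
te_G = (2 + 4·6 + 10)/6 = 36/6 = 6
te_H = (3 + 4·4 + 5)/6 = 24/6 = 4
te_I = (3 + 4·8 + 13)/6 = 48/6 = 8

Forward pass:
ES_A = 0; EF_A = 3
ES_B = 3; EF_B = 3+9 = 12
ES_C = 3; EF_C = 3+7 = 10
ES_D = 3; EF_D = 3+10 = 13
ES_E = max(EF_A=3, EF_D=13) = 13; EF_E = 13+5 = 18
ES_F = 13; EF_F = 13+7 = 20
ES_G = max(EF_A=3, EF_C=10) = 10; EF_G = 10+6 = 16
ES_H = max(EF_A=3, EF_C=10) = 10; EF_H = 10+4 = 14
ES_I = max(EF_B=12, EF_E=18, EF_F=20, EF_G=16, EF_H=14) = 20; EF_I = 20+8 = 28
Expected project duration μ = 28 hours. Critical path: A → D → F → I.

28 hours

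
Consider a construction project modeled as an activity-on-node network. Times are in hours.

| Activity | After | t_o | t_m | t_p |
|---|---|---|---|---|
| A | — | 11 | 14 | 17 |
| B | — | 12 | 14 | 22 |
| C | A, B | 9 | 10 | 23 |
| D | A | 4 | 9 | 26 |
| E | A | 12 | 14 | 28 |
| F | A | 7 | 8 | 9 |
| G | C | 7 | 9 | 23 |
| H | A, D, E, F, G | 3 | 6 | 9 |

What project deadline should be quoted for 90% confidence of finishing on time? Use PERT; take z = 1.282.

49.2 hours

te_A = (11 + 4·14 + 17)/6 = 84/6 = 14; σ²_A = ((17−11)/6)² = 1.000
te_B = (12 + 4·14 + 22)/6 = 90/6 = 15; σ²_B = ((22−12)/6)² = 2.778
te_C = (9 + 4·10 + 23)/6 = 72/6 = 12; σ²_C = ((23−9)/6)² = 5.444
te_D = (4 + 4·9 + 26)/6 = 66/6 = 11; σ²_D = ((26−4)/6)² = 13.444
te_E = (12 + 4·14 + 28)/6 = 96/6 = 16; σ²_E = ((28−12)/6)² = 7.111
te_F = (7 + 4·8 + 9)/6 = 48/6 = 8; σ²_F = ((9−7)/6)² = 0.111
te_G = (7 + 4·9 + 23)/6 = 66/6 = 11; σ²_G = ((23−7)/6)² = 7.111
te_H = (3 + 4·6 + 9)/6 = 36/6 = 6; σ²_H = ((9−3)/6)² = 1.000

Forward pass:
ES_A = 0; EF_A = 14
ES_B = 0; EF_B = 15
ES_C = max(EF_A=14, EF_B=15) = 15; EF_C = 15+12 = 27
ES_D = 14; EF_D = 14+11 = 25
ES_E = 14; EF_E = 14+16 = 30
ES_F = 14; EF_F = 14+8 = 22
ES_G = 27; EF_G = 27+11 = 38
ES_H = max(EF_A=14, EF_D=25, EF_E=30, EF_F=22, EF_G=38) = 38; EF_H = 38+6 = 44
Expected project duration μ = 44 hours. Critical path: B → C → G → H.

Variance along critical path = 2.778 + 5.444 + 7.111 + 1.000 = 16.333; σ = 4.041 hours.
D = μ + z·σ = 44 + 1.282·4.041 = 49.2 hours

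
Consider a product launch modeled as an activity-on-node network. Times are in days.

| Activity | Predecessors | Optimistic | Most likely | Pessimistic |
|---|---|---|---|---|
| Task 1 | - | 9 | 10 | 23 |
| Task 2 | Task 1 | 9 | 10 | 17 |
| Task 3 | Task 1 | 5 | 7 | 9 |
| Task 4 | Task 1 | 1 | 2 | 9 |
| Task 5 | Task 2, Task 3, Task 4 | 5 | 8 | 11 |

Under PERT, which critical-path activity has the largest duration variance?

te_Task 1 = (9 + 4·10 + 23)/6 = 72/6 = 12; σ²_Task 1 = ((23−9)/6)² = 5.444
te_Task 2 = (9 + 4·10 + 17)/6 = 66/6 = 11; σ²_Task 2 = ((17−9)/6)² = 1.778
te_Task 3 = (5 + 4·7 + 9)/6 = 42/6 = 7; σ²_Task 3 = ((9−5)/6)² = 0.444
te_Task 4 = (1 + 4·2 + 9)/6 = 18/6 = 3; σ²_Task 4 = ((9−1)/6)² = 1.778
te_Task 5 = (5 + 4·8 + 11)/6 = 48/6 = 8; σ²_Task 5 = ((11−5)/6)² = 1.000

Forward pass:
ES_Task 1 = 0; EF_Task 1 = 12
ES_Task 2 = 12; EF_Task 2 = 12+11 = 23
ES_Task 3 = 12; EF_Task 3 = 12+7 = 19
ES_Task 4 = 12; EF_Task 4 = 12+3 = 15
ES_Task 5 = max(EF_Task 2=23, EF_Task 3=19, EF_Task 4=15) = 23; EF_Task 5 = 23+8 = 31
Expected project duration μ = 31 days. Critical path: Task 1 → Task 2 → Task 5.

Variances on critical path: σ²_Task 1=5.444, σ²_Task 2=1.778, σ²_Task 5=1.000.
Largest is σ²_Task 1 = 5.444.

Task 1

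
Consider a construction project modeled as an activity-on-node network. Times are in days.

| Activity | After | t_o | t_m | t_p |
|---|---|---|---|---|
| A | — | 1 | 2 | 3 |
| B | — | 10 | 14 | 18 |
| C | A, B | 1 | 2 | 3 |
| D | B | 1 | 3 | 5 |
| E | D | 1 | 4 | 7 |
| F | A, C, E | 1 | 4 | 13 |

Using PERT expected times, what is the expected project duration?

te_A = (1 + 4·2 + 3)/6 = 12/6 = 2
te_B = (10 + 4·14 + 18)/6 = 84/6 = 14
te_C = (1 + 4·2 + 3)/6 = 12/6 = 2
te_D = (1 + 4·3 + 5)/6 = 18/6 = 3
te_E = (1 + 4·4 + 7)/6 = 24/6 = 4
te_F = (1 + 4·4 + 13)/6 = 30/6 = 5

Forward pass:
ES_A = 0; EF_A = 2
ES_B = 0; EF_B = 14
ES_C = max(EF_A=2, EF_B=14) = 14; EF_C = 14+2 = 16
ES_D = 14; EF_D = 14+3 = 17
ES_E = 17; EF_E = 17+4 = 21
ES_F = max(EF_A=2, EF_C=16, EF_E=21) = 21; EF_F = 21+5 = 26
Expected project duration μ = 26 days. Critical path: B → D → E → F.

26 days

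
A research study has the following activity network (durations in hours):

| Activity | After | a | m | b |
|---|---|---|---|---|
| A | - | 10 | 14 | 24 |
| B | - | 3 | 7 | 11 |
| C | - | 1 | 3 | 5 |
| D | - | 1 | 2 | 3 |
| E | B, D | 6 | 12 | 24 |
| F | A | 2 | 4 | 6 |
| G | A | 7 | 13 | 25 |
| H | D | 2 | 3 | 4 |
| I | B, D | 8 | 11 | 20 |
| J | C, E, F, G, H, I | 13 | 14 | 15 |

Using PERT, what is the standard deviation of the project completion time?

3.82 hours

te_A = (10 + 4·14 + 24)/6 = 90/6 = 15; σ²_A = ((24−10)/6)² = 5.444
te_B = (3 + 4·7 + 11)/6 = 42/6 = 7; σ²_B = ((11−3)/6)² = 1.778
te_C = (1 + 4·3 + 5)/6 = 18/6 = 3; σ²_C = ((5−1)/6)² = 0.444
te_D = (1 + 4·2 + 3)/6 = 12/6 = 2; σ²_D = ((3−1)/6)² = 0.111
te_E = (6 + 4·12 + 24)/6 = 78/6 = 13; σ²_E = ((24−6)/6)² = 9.000
te_F = (2 + 4·4 + 6)/6 = 24/6 = 4; σ²_F = ((6−2)/6)² = 0.444
te_G = (7 + 4·13 + 25)/6 = 84/6 = 14; σ²_G = ((25−7)/6)² = 9.000
te_H = (2 + 4·3 + 4)/6 = 18/6 = 3; σ²_H = ((4−2)/6)² = 0.111
te_I = (8 + 4·11 + 20)/6 = 72/6 = 12; σ²_I = ((20−8)/6)² = 4.000
te_J = (13 + 4·14 + 15)/6 = 84/6 = 14; σ²_J = ((15−13)/6)² = 0.111

Forward pass:
ES_A = 0; EF_A = 15
ES_B = 0; EF_B = 7
ES_C = 0; EF_C = 3
ES_D = 0; EF_D = 2
ES_E = max(EF_B=7, EF_D=2) = 7; EF_E = 7+13 = 20
ES_F = 15; EF_F = 15+4 = 19
ES_G = 15; EF_G = 15+14 = 29
ES_H = 2; EF_H = 2+3 = 5
ES_I = max(EF_B=7, EF_D=2) = 7; EF_I = 7+12 = 19
ES_J = max(EF_C=3, EF_E=20, EF_F=19, EF_G=29, EF_H=5, EF_I=19) = 29; EF_J = 29+14 = 43
Expected project duration μ = 43 hours. Critical path: A → G → J.

Variance along critical path = 5.444 + 9.000 + 0.111 = 14.556
σ = √14.556 = 3.815 hours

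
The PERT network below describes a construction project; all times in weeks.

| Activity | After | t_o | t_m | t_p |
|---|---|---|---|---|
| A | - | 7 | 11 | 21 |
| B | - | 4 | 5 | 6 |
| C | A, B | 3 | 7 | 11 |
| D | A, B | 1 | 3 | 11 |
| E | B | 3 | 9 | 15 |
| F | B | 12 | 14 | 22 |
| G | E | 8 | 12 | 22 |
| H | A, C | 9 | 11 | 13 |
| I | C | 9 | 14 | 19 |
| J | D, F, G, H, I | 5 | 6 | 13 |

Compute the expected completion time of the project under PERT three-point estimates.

40 weeks

te_A = (7 + 4·11 + 21)/6 = 72/6 = 12
te_B = (4 + 4·5 + 6)/6 = 30/6 = 5
te_C = (3 + 4·7 + 11)/6 = 42/6 = 7
te_D = (1 + 4·3 + 11)/6 = 24/6 = 4
te_E = (3 + 4·9 + 15)/6 = 54/6 = 9
te_F = (12 + 4·14 + 22)/6 = 90/6 = 15
te_G = (8 + 4·12 + 22)/6 = 78/6 = 13
te_H = (9 + 4·11 + 13)/6 = 66/6 = 11
te_I = (9 + 4·14 + 19)/6 = 84/6 = 14
te_J = (5 + 4·6 + 13)/6 = 42/6 = 7

Forward pass:
ES_A = 0; EF_A = 12
ES_B = 0; EF_B = 5
ES_C = max(EF_A=12, EF_B=5) = 12; EF_C = 12+7 = 19
ES_D = max(EF_A=12, EF_B=5) = 12; EF_D = 12+4 = 16
ES_E = 5; EF_E = 5+9 = 14
ES_F = 5; EF_F = 5+15 = 20
ES_G = 14; EF_G = 14+13 = 27
ES_H = max(EF_A=12, EF_C=19) = 19; EF_H = 19+11 = 30
ES_I = 19; EF_I = 19+14 = 33
ES_J = max(EF_D=16, EF_F=20, EF_G=27, EF_H=30, EF_I=33) = 33; EF_J = 33+7 = 40
Expected project duration μ = 40 weeks. Critical path: A → C → I → J.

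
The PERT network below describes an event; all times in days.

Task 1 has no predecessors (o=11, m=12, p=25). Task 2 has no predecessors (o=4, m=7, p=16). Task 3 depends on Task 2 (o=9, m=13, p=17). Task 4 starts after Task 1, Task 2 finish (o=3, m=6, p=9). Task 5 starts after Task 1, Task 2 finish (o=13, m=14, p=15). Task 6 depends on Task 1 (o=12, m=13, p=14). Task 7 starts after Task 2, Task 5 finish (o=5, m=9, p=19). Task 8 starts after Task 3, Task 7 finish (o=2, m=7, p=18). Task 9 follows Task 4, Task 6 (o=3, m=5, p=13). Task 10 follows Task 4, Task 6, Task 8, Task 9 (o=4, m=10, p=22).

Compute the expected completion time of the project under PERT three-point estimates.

57 days

te_Task 1 = (11 + 4·12 + 25)/6 = 84/6 = 14
te_Task 2 = (4 + 4·7 + 16)/6 = 48/6 = 8
te_Task 3 = (9 + 4·13 + 17)/6 = 78/6 = 13
te_Task 4 = (3 + 4·6 + 9)/6 = 36/6 = 6
te_Task 5 = (13 + 4·14 + 15)/6 = 84/6 = 14
te_Task 6 = (12 + 4·13 + 14)/6 = 78/6 = 13
te_Task 7 = (5 + 4·9 + 19)/6 = 60/6 = 10
te_Task 8 = (2 + 4·7 + 18)/6 = 48/6 = 8
te_Task 9 = (3 + 4·5 + 13)/6 = 36/6 = 6
te_Task 10 = (4 + 4·10 + 22)/6 = 66/6 = 11

Forward pass:
ES_Task 1 = 0; EF_Task 1 = 14
ES_Task 2 = 0; EF_Task 2 = 8
ES_Task 3 = 8; EF_Task 3 = 8+13 = 21
ES_Task 4 = max(EF_Task 1=14, EF_Task 2=8) = 14; EF_Task 4 = 14+6 = 20
ES_Task 5 = max(EF_Task 1=14, EF_Task 2=8) = 14; EF_Task 5 = 14+14 = 28
ES_Task 6 = 14; EF_Task 6 = 14+13 = 27
ES_Task 7 = max(EF_Task 2=8, EF_Task 5=28) = 28; EF_Task 7 = 28+10 = 38
ES_Task 8 = max(EF_Task 3=21, EF_Task 7=38) = 38; EF_Task 8 = 38+8 = 46
ES_Task 9 = max(EF_Task 4=20, EF_Task 6=27) = 27; EF_Task 9 = 27+6 = 33
ES_Task 10 = max(EF_Task 4=20, EF_Task 6=27, EF_Task 8=46, EF_Task 9=33) = 46; EF_Task 10 = 46+11 = 57
Expected project duration μ = 57 days. Critical path: Task 1 → Task 5 → Task 7 → Task 8 → Task 10.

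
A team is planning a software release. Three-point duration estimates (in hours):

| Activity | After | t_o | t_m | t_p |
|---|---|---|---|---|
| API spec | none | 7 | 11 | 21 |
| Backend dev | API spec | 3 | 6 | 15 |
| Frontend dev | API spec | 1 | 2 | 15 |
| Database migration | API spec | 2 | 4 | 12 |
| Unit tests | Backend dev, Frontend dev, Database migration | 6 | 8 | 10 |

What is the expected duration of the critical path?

te_API spec = (7 + 4·11 + 21)/6 = 72/6 = 12
te_Backend dev = (3 + 4·6 + 15)/6 = 42/6 = 7
te_Frontend dev = (1 + 4·2 + 15)/6 = 24/6 = 4
te_Database migration = (2 + 4·4 + 12)/6 = 30/6 = 5
te_Unit tests = (6 + 4·8 + 10)/6 = 48/6 = 8

Forward pass:
ES_API spec = 0; EF_API spec = 12
ES_Backend dev = 12; EF_Backend dev = 12+7 = 19
ES_Frontend dev = 12; EF_Frontend dev = 12+4 = 16
ES_Database migration = 12; EF_Database migration = 12+5 = 17
ES_Unit tests = max(EF_Backend dev=19, EF_Frontend dev=16, EF_Database migration=17) = 19; EF_Unit tests = 19+8 = 27
Expected project duration μ = 27 hours. Critical path: API spec → Backend dev → Unit tests.

27 hours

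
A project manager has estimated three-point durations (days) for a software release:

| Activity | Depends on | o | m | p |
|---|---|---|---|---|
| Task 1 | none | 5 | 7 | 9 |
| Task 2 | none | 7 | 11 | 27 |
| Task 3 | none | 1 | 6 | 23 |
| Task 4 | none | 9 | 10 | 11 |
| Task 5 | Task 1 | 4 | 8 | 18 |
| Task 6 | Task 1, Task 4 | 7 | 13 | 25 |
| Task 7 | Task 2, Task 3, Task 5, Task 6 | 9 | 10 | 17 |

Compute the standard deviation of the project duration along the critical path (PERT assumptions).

te_Task 1 = (5 + 4·7 + 9)/6 = 42/6 = 7; σ²_Task 1 = ((9−5)/6)² = 0.444
te_Task 2 = (7 + 4·11 + 27)/6 = 78/6 = 13; σ²_Task 2 = ((27−7)/6)² = 11.111
te_Task 3 = (1 + 4·6 + 23)/6 = 48/6 = 8; σ²_Task 3 = ((23−1)/6)² = 13.444
te_Task 4 = (9 + 4·10 + 11)/6 = 60/6 = 10; σ²_Task 4 = ((11−9)/6)² = 0.111
te_Task 5 = (4 + 4·8 + 18)/6 = 54/6 = 9; σ²_Task 5 = ((18−4)/6)² = 5.444
te_Task 6 = (7 + 4·13 + 25)/6 = 84/6 = 14; σ²_Task 6 = ((25−7)/6)² = 9.000
te_Task 7 = (9 + 4·10 + 17)/6 = 66/6 = 11; σ²_Task 7 = ((17−9)/6)² = 1.778

Forward pass:
ES_Task 1 = 0; EF_Task 1 = 7
ES_Task 2 = 0; EF_Task 2 = 13
ES_Task 3 = 0; EF_Task 3 = 8
ES_Task 4 = 0; EF_Task 4 = 10
ES_Task 5 = 7; EF_Task 5 = 7+9 = 16
ES_Task 6 = max(EF_Task 1=7, EF_Task 4=10) = 10; EF_Task 6 = 10+14 = 24
ES_Task 7 = max(EF_Task 2=13, EF_Task 3=8, EF_Task 5=16, EF_Task 6=24) = 24; EF_Task 7 = 24+11 = 35
Expected project duration μ = 35 days. Critical path: Task 4 → Task 6 → Task 7.

Variance along critical path = 0.111 + 9.000 + 1.778 = 10.889
σ = √10.889 = 3.300 days

3.30 days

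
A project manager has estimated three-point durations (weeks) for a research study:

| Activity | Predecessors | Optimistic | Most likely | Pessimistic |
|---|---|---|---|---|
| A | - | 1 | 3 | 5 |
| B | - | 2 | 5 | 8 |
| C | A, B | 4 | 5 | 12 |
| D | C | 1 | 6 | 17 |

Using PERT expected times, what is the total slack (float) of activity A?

2 weeks

te_A = (1 + 4·3 + 5)/6 = 18/6 = 3
te_B = (2 + 4·5 + 8)/6 = 30/6 = 5
te_C = (4 + 4·5 + 12)/6 = 36/6 = 6
te_D = (1 + 4·6 + 17)/6 = 42/6 = 7

Forward pass:
ES_A = 0; EF_A = 3
ES_B = 0; EF_B = 5
ES_C = max(EF_A=3, EF_B=5) = 5; EF_C = 5+6 = 11
ES_D = 11; EF_D = 11+7 = 18
Expected project duration μ = 18 weeks. Critical path: B → C → D.

Backward pass:
LF_D = 18; LS_D = 18−7 = 11
LF_C = LS_D = 11; LS_C = 11−6 = 5
LF_B = LS_C = 5; LS_B = 5−5 = 0
LF_A = LS_C = 5; LS_A = 5−3 = 2
Slack_A = LS_A − ES_A = 2 − 0 = 2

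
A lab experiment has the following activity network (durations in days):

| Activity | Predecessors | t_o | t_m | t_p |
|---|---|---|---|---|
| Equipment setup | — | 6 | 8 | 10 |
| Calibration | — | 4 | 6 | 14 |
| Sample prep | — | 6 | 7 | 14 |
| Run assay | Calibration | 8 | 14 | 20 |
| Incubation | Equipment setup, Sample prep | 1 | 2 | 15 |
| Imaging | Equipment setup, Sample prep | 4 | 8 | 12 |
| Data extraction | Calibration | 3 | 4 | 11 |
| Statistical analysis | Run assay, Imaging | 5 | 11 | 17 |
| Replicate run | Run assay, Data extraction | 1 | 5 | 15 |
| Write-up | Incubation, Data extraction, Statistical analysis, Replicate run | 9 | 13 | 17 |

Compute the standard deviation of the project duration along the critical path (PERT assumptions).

te_Equipment setup = (6 + 4·8 + 10)/6 = 48/6 = 8; σ²_Equipment setup = ((10−6)/6)² = 0.444
te_Calibration = (4 + 4·6 + 14)/6 = 42/6 = 7; σ²_Calibration = ((14−4)/6)² = 2.778
te_Sample prep = (6 + 4·7 + 14)/6 = 48/6 = 8; σ²_Sample prep = ((14−6)/6)² = 1.778
te_Run assay = (8 + 4·14 + 20)/6 = 84/6 = 14; σ²_Run assay = ((20−8)/6)² = 4.000
te_Incubation = (1 + 4·2 + 15)/6 = 24/6 = 4; σ²_Incubation = ((15−1)/6)² = 5.444
te_Imaging = (4 + 4·8 + 12)/6 = 48/6 = 8; σ²_Imaging = ((12−4)/6)² = 1.778
te_Data extraction = (3 + 4·4 + 11)/6 = 30/6 = 5; σ²_Data extraction = ((11−3)/6)² = 1.778
te_Statistical analysis = (5 + 4·11 + 17)/6 = 66/6 = 11; σ²_Statistical analysis = ((17−5)/6)² = 4.000
te_Replicate run = (1 + 4·5 + 15)/6 = 36/6 = 6; σ²_Replicate run = ((15−1)/6)² = 5.444
te_Write-up = (9 + 4·13 + 17)/6 = 78/6 = 13; σ²_Write-up = ((17−9)/6)² = 1.778

Forward pass:
ES_Equipment setup = 0; EF_Equipment setup = 8
ES_Calibration = 0; EF_Calibration = 7
ES_Sample prep = 0; EF_Sample prep = 8
ES_Run assay = 7; EF_Run assay = 7+14 = 21
ES_Incubation = max(EF_Equipment setup=8, EF_Sample prep=8) = 8; EF_Incubation = 8+4 = 12
ES_Imaging = max(EF_Equipment setup=8, EF_Sample prep=8) = 8; EF_Imaging = 8+8 = 16
ES_Data extraction = 7; EF_Data extraction = 7+5 = 12
ES_Statistical analysis = max(EF_Run assay=21, EF_Imaging=16) = 21; EF_Statistical analysis = 21+11 = 32
ES_Replicate run = max(EF_Run assay=21, EF_Data extraction=12) = 21; EF_Replicate run = 21+6 = 27
ES_Write-up = max(EF_Incubation=12, EF_Data extraction=12, EF_Statistical analysis=32, EF_Replicate run=27) = 32; EF_Write-up = 32+13 = 45
Expected project duration μ = 45 days. Critical path: Calibration → Run assay → Statistical analysis → Write-up.

Variance along critical path = 2.778 + 4.000 + 4.000 + 1.778 = 12.556
σ = √12.556 = 3.543 days

3.54 days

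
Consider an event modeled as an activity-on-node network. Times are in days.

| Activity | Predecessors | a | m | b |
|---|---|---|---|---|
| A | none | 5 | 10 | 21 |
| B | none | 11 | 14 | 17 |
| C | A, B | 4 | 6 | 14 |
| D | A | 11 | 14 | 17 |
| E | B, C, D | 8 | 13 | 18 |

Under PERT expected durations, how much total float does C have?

4 days

te_A = (5 + 4·10 + 21)/6 = 66/6 = 11
te_B = (11 + 4·14 + 17)/6 = 84/6 = 14
te_C = (4 + 4·6 + 14)/6 = 42/6 = 7
te_D = (11 + 4·14 + 17)/6 = 84/6 = 14
te_E = (8 + 4·13 + 18)/6 = 78/6 = 13

Forward pass:
ES_A = 0; EF_A = 11
ES_B = 0; EF_B = 14
ES_C = max(EF_A=11, EF_B=14) = 14; EF_C = 14+7 = 21
ES_D = 11; EF_D = 11+14 = 25
ES_E = max(EF_B=14, EF_C=21, EF_D=25) = 25; EF_E = 25+13 = 38
Expected project duration μ = 38 days. Critical path: A → D → E.

Backward pass:
LF_E = 38; LS_E = 38−13 = 25
LF_D = LS_E = 25; LS_D = 25−14 = 11
LF_C = LS_E = 25; LS_C = 25−7 = 18
LF_B = min(LS_C=18, LS_E=25) = 18; LS_B = 18−14 = 4
LF_A = min(LS_C=18, LS_D=11) = 11; LS_A = 11−11 = 0
Slack_C = LS_C − ES_C = 18 − 14 = 4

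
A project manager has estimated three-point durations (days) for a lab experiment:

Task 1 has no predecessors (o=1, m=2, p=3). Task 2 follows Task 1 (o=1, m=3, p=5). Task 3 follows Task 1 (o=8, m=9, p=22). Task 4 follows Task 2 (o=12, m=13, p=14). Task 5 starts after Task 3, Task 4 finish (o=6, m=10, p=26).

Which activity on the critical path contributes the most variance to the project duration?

Task 5

te_Task 1 = (1 + 4·2 + 3)/6 = 12/6 = 2; σ²_Task 1 = ((3−1)/6)² = 0.111
te_Task 2 = (1 + 4·3 + 5)/6 = 18/6 = 3; σ²_Task 2 = ((5−1)/6)² = 0.444
te_Task 3 = (8 + 4·9 + 22)/6 = 66/6 = 11; σ²_Task 3 = ((22−8)/6)² = 5.444
te_Task 4 = (12 + 4·13 + 14)/6 = 78/6 = 13; σ²_Task 4 = ((14−12)/6)² = 0.111
te_Task 5 = (6 + 4·10 + 26)/6 = 72/6 = 12; σ²_Task 5 = ((26−6)/6)² = 11.111

Forward pass:
ES_Task 1 = 0; EF_Task 1 = 2
ES_Task 2 = 2; EF_Task 2 = 2+3 = 5
ES_Task 3 = 2; EF_Task 3 = 2+11 = 13
ES_Task 4 = 5; EF_Task 4 = 5+13 = 18
ES_Task 5 = max(EF_Task 3=13, EF_Task 4=18) = 18; EF_Task 5 = 18+12 = 30
Expected project duration μ = 30 days. Critical path: Task 1 → Task 2 → Task 4 → Task 5.

Variances on critical path: σ²_Task 1=0.111, σ²_Task 2=0.444, σ²_Task 4=0.111, σ²_Task 5=11.111.
Largest is σ²_Task 5 = 11.111.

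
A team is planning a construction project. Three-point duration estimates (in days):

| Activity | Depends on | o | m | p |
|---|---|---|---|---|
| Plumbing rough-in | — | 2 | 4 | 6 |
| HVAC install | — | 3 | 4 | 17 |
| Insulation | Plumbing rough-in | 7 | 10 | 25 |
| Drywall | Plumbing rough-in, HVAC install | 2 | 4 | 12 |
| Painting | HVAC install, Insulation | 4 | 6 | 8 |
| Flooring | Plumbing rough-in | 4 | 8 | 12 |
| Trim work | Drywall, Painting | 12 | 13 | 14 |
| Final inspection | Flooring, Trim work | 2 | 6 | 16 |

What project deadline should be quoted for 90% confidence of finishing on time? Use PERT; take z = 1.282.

47.0 days

te_Plumbing rough-in = (2 + 4·4 + 6)/6 = 24/6 = 4; σ²_Plumbing rough-in = ((6−2)/6)² = 0.444
te_HVAC install = (3 + 4·4 + 17)/6 = 36/6 = 6; σ²_HVAC install = ((17−3)/6)² = 5.444
te_Insulation = (7 + 4·10 + 25)/6 = 72/6 = 12; σ²_Insulation = ((25−7)/6)² = 9.000
te_Drywall = (2 + 4·4 + 12)/6 = 30/6 = 5; σ²_Drywall = ((12−2)/6)² = 2.778
te_Painting = (4 + 4·6 + 8)/6 = 36/6 = 6; σ²_Painting = ((8−4)/6)² = 0.444
te_Flooring = (4 + 4·8 + 12)/6 = 48/6 = 8; σ²_Flooring = ((12−4)/6)² = 1.778
te_Trim work = (12 + 4·13 + 14)/6 = 78/6 = 13; σ²_Trim work = ((14−12)/6)² = 0.111
te_Final inspection = (2 + 4·6 + 16)/6 = 42/6 = 7; σ²_Final inspection = ((16−2)/6)² = 5.444

Forward pass:
ES_Plumbing rough-in = 0; EF_Plumbing rough-in = 4
ES_HVAC install = 0; EF_HVAC install = 6
ES_Insulation = 4; EF_Insulation = 4+12 = 16
ES_Drywall = max(EF_Plumbing rough-in=4, EF_HVAC install=6) = 6; EF_Drywall = 6+5 = 11
ES_Painting = max(EF_HVAC install=6, EF_Insulation=16) = 16; EF_Painting = 16+6 = 22
ES_Flooring = 4; EF_Flooring = 4+8 = 12
ES_Trim work = max(EF_Drywall=11, EF_Painting=22) = 22; EF_Trim work = 22+13 = 35
ES_Final inspection = max(EF_Flooring=12, EF_Trim work=35) = 35; EF_Final inspection = 35+7 = 42
Expected project duration μ = 42 days. Critical path: Plumbing rough-in → Insulation → Painting → Trim work → Final inspection.

Variance along critical path = 0.444 + 9.000 + 0.444 + 0.111 + 5.444 = 15.444; σ = 3.930 days.
D = μ + z·σ = 42 + 1.282·3.930 = 47.0 days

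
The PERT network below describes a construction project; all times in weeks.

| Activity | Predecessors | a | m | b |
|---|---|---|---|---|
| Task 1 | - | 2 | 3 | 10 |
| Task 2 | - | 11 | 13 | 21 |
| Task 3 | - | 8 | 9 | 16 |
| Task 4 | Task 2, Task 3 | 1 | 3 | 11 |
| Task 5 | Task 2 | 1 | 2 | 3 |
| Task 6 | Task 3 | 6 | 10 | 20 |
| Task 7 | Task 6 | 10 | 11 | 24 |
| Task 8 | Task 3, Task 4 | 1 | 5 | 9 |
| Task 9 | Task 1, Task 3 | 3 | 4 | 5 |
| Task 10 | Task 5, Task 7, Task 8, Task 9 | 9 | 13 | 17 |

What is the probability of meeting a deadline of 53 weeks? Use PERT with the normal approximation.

0.943

te_Task 1 = (2 + 4·3 + 10)/6 = 24/6 = 4; σ²_Task 1 = ((10−2)/6)² = 1.778
te_Task 2 = (11 + 4·13 + 21)/6 = 84/6 = 14; σ²_Task 2 = ((21−11)/6)² = 2.778
te_Task 3 = (8 + 4·9 + 16)/6 = 60/6 = 10; σ²_Task 3 = ((16−8)/6)² = 1.778
te_Task 4 = (1 + 4·3 + 11)/6 = 24/6 = 4; σ²_Task 4 = ((11−1)/6)² = 2.778
te_Task 5 = (1 + 4·2 + 3)/6 = 12/6 = 2; σ²_Task 5 = ((3−1)/6)² = 0.111
te_Task 6 = (6 + 4·10 + 20)/6 = 66/6 = 11; σ²_Task 6 = ((20−6)/6)² = 5.444
te_Task 7 = (10 + 4·11 + 24)/6 = 78/6 = 13; σ²_Task 7 = ((24−10)/6)² = 5.444
te_Task 8 = (1 + 4·5 + 9)/6 = 30/6 = 5; σ²_Task 8 = ((9−1)/6)² = 1.778
te_Task 9 = (3 + 4·4 + 5)/6 = 24/6 = 4; σ²_Task 9 = ((5−3)/6)² = 0.111
te_Task 10 = (9 + 4·13 + 17)/6 = 78/6 = 13; σ²_Task 10 = ((17−9)/6)² = 1.778

Forward pass:
ES_Task 1 = 0; EF_Task 1 = 4
ES_Task 2 = 0; EF_Task 2 = 14
ES_Task 3 = 0; EF_Task 3 = 10
ES_Task 4 = max(EF_Task 2=14, EF_Task 3=10) = 14; EF_Task 4 = 14+4 = 18
ES_Task 5 = 14; EF_Task 5 = 14+2 = 16
ES_Task 6 = 10; EF_Task 6 = 10+11 = 21
ES_Task 7 = 21; EF_Task 7 = 21+13 = 34
ES_Task 8 = max(EF_Task 3=10, EF_Task 4=18) = 18; EF_Task 8 = 18+5 = 23
ES_Task 9 = max(EF_Task 1=4, EF_Task 3=10) = 10; EF_Task 9 = 10+4 = 14
ES_Task 10 = max(EF_Task 5=16, EF_Task 7=34, EF_Task 8=23, EF_Task 9=14) = 34; EF_Task 10 = 34+13 = 47
Expected project duration μ = 47 weeks. Critical path: Task 3 → Task 6 → Task 7 → Task 10.

Variance along critical path = 1.778 + 5.444 + 5.444 + 1.778 = 14.444; σ = √14.444 = 3.801 weeks.
Z = (53 − 47) / 3.801 = 1.579
P(T ≤ 53) = Φ(1.579) ≈ 0.943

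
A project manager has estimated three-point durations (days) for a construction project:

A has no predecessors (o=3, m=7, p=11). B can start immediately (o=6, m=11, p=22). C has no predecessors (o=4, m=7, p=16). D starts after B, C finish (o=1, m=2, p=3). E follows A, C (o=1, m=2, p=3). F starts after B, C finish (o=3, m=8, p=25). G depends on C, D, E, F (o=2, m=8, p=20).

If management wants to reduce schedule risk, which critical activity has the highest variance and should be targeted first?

F

te_A = (3 + 4·7 + 11)/6 = 42/6 = 7; σ²_A = ((11−3)/6)² = 1.778
te_B = (6 + 4·11 + 22)/6 = 72/6 = 12; σ²_B = ((22−6)/6)² = 7.111
te_C = (4 + 4·7 + 16)/6 = 48/6 = 8; σ²_C = ((16−4)/6)² = 4.000
te_D = (1 + 4·2 + 3)/6 = 12/6 = 2; σ²_D = ((3−1)/6)² = 0.111
te_E = (1 + 4·2 + 3)/6 = 12/6 = 2; σ²_E = ((3−1)/6)² = 0.111
te_F = (3 + 4·8 + 25)/6 = 60/6 = 10; σ²_F = ((25−3)/6)² = 13.444
te_G = (2 + 4·8 + 20)/6 = 54/6 = 9; σ²_G = ((20−2)/6)² = 9.000

Forward pass:
ES_A = 0; EF_A = 7
ES_B = 0; EF_B = 12
ES_C = 0; EF_C = 8
ES_D = max(EF_B=12, EF_C=8) = 12; EF_D = 12+2 = 14
ES_E = max(EF_A=7, EF_C=8) = 8; EF_E = 8+2 = 10
ES_F = max(EF_B=12, EF_C=8) = 12; EF_F = 12+10 = 22
ES_G = max(EF_C=8, EF_D=14, EF_E=10, EF_F=22) = 22; EF_G = 22+9 = 31
Expected project duration μ = 31 days. Critical path: B → F → G.

Variances on critical path: σ²_B=7.111, σ²_F=13.444, σ²_G=9.000.
Largest is σ²_F = 13.444.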